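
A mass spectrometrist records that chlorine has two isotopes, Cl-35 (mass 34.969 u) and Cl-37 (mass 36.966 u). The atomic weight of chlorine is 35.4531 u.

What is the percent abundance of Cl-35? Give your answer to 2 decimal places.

75.76%

Let x be the fractional abundance of Cl-35; then Cl-37 has abundance 1 − x.
34.969·x + 36.966·(1 − x) = 35.4531
(34.969 − 36.966)·x = 35.4531 − 36.966
x = -1.5129 / -1.997 = 0.75759 → 75.76% Cl-35, 24.24% Cl-37.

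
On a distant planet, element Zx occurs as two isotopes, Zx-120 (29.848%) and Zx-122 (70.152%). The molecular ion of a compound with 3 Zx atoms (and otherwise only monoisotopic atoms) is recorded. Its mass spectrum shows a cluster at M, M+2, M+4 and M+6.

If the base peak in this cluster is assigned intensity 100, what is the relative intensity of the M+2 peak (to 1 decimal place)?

42.5

Binomial terms of (0.29848 + 0.70152)^3: M 0.0266, M+2 0.1875, M+4 0.4407, M+6 0.3452 → M+4 is the base peak.
P(M+4) = C(3,2) × 0.29848^1 × 0.70152^2 = 3 × 0.29848 × 0.49213031 = 0.440673 (base)
P(M+2) = C(3,1) × 0.29848^2 × 0.70152^1 = 3 × 0.08909031 × 0.70152 = 0.187496
Relative intensity = 0.187496 / 0.440673 × 100 = 42.5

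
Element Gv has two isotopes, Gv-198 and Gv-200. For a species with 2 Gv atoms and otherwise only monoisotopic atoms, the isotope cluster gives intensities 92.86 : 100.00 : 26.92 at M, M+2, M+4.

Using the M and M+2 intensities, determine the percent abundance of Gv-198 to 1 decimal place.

Let p = fractional abundance of Gv-198. I(M+2)/I(M) = [C(2,1)·p^1·(1−p)] / p^2 = 2·(1−p)/p = 100.00/92.86 = 1.0769
(1−p)/p = 1.0769/2 = 0.5384  ⇒  p = 1/(1 + 0.5384) = 0.6500
Gv-198: 65.0%, Gv-200: 35.0%.

65.0%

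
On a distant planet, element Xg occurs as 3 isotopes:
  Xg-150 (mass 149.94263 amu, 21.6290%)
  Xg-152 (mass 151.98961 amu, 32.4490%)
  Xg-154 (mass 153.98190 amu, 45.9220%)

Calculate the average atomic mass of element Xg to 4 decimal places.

152.4618 amu

Ar = Σ fᵢ·mᵢ = 0.216290 × 149.94263 + 0.324490 × 151.98961 + 0.459220 × 153.98190
= 32.431091 + 49.319109 + 70.711568 = 152.461768 amu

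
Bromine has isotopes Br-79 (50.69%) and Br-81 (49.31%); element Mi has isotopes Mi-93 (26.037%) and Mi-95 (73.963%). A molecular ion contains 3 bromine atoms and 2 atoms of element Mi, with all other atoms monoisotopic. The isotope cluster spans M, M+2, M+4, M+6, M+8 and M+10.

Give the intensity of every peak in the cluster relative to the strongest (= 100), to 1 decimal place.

Bromine pattern (n=3): 0.13024674 : 0.3801026 : 0.36975457 : 0.11989609
Element Mi pattern (n=2): 0.06779254 : 0.38515493 : 0.54705254
Convolve the two distributions (both contribute in 2-u steps):
  M: 0.13024674×0.06779254 = 0.008830
  M+2: 0.13024674×0.38515493 + 0.3801026×0.06779254 = 0.075933
  M+4: 0.13024674×0.54705254 + 0.3801026×0.38515493 + 0.36975457×0.06779254 = 0.242717
  M+6: 0.3801026×0.54705254 + 0.36975457×0.38515493 + 0.11989609×0.06779254 = 0.358477
  M+8: 0.36975457×0.54705254 + 0.11989609×0.38515493 = 0.248454
  M+10: 0.11989609×0.54705254 = 0.065589
Scale to base peak (0.358477) = 100: 2.5 : 21.2 : 67.7 : 100.0 : 69.3 : 18.3

2.5 : 21.2 : 67.7 : 100.0 : 69.3 : 18.3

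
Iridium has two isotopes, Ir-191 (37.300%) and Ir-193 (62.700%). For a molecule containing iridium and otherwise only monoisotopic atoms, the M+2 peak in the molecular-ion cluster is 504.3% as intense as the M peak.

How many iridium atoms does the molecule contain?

With n Ir atoms, P(M+2)/P(M) = C(n,1)·p^(n−1)q / p^n = n·q/p = n · 0.62700/0.37300.
n = 5.043 × 0.37300/0.62700 = 3.00 ≈ 3

3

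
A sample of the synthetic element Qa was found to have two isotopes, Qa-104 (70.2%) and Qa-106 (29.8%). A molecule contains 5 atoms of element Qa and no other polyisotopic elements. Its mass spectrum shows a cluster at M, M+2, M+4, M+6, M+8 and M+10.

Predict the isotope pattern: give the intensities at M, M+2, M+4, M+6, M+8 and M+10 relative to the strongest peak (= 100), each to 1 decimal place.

The 5 Qa atoms are independent, so intensities follow the terms of (0.702 + 0.298)^5.
P(M) = 0.702^5 = 0.170485
P(M+2) = 5 × 0.702^4 × 0.298^1 = 0.361855
P(M+4) = 10 × 0.702^3 × 0.298^2 = 0.307216
P(M+6) = 10 × 0.702^2 × 0.298^3 = 0.130414
P(M+8) = 5 × 0.702^1 × 0.298^4 = 0.027680
P(M+10) = 0.298^5 = 0.002350
The M+2 peak is largest (0.361855); scaling to 100 gives 47.1 : 100.0 : 84.9 : 36.0 : 7.6 : 0.6.

47.1 : 100.0 : 84.9 : 36.0 : 7.6 : 0.6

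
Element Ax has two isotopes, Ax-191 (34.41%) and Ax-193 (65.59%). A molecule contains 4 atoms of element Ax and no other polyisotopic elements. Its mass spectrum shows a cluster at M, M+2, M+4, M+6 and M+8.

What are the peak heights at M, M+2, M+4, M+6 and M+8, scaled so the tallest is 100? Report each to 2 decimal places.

Expanding (0.3441 + 0.6559)^4:
P(M) = 0.3441^4 = 0.014020
P(M+2) = 4 × 0.3441^3 × 0.6559^1 = 0.106894
P(M+4) = 6 × 0.3441^2 × 0.6559^2 = 0.305630
P(M+6) = 4 × 0.3441^1 × 0.6559^3 = 0.388381
P(M+8) = 0.6559^4 = 0.185076
The M+6 peak is largest (0.388381); scaling to 100 gives 3.61 : 27.52 : 78.69 : 100.00 : 47.65.

3.61 : 27.52 : 78.69 : 100.00 : 47.65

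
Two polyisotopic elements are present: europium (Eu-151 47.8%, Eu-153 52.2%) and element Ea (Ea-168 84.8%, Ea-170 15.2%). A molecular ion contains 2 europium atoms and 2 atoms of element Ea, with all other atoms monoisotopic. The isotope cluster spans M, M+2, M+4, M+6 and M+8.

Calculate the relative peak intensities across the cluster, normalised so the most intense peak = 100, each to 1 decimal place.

39.3 : 100.0 : 79.0 : 19.6 : 1.5

Europium pattern (n=2): 0.228484 : 0.499032 : 0.272484
Element Ea pattern (n=2): 0.719104 : 0.257792 : 0.023104
Convolve the two distributions (both contribute in 2-u steps):
  M: 0.228484×0.719104 = 0.164304
  M+2: 0.228484×0.257792 + 0.499032×0.719104 = 0.417757
  M+4: 0.228484×0.023104 + 0.499032×0.257792 + 0.272484×0.719104 = 0.329870
  M+6: 0.499032×0.023104 + 0.272484×0.257792 = 0.081774
  M+8: 0.272484×0.023104 = 0.006295
Scale to base peak (0.417757) = 100: 39.3 : 100.0 : 79.0 : 19.6 : 1.5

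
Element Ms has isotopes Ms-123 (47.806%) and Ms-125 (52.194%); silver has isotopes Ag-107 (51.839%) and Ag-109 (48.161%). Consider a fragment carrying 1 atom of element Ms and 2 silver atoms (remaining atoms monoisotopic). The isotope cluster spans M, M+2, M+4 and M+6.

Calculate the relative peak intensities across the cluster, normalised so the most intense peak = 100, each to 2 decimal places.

33.90 : 100.00 : 98.03 : 31.95

Element Ms pattern (n=1): 0.47806 : 0.52194
Silver pattern (n=2): 0.26872819 : 0.49932362 : 0.23194819
Convolve the two distributions (both contribute in 2-u steps):
  M: 0.47806×0.26872819 = 0.128468
  M+2: 0.47806×0.49932362 + 0.52194×0.26872819 = 0.378967
  M+4: 0.47806×0.23194819 + 0.52194×0.49932362 = 0.371502
  M+6: 0.52194×0.23194819 = 0.121063
Scale to base peak (0.378967) = 100: 33.90 : 100.00 : 98.03 : 31.95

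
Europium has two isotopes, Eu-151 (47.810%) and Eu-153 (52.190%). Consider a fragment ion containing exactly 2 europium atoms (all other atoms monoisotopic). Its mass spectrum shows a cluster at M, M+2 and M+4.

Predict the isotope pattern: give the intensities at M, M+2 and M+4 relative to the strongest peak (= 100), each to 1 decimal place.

Each Eu atom is independently Eu-151 (p = 0.47810) or Eu-153 (q = 0.52190); the cluster is the binomial expansion (p + q)^2.
P(M) = 0.47810^2 = 0.228580
P(M+2) = 2 × 0.47810^1 × 0.52190^1 = 0.499041
P(M+4) = 0.52190^2 = 0.272380
The M+2 peak is largest (0.499041); scaling to 100 gives 45.8 : 100.0 : 54.6.

45.8 : 100.0 : 54.6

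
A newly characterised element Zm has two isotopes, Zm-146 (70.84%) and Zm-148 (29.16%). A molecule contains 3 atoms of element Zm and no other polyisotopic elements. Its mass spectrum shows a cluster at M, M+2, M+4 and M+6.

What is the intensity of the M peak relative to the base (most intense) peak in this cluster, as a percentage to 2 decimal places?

80.98%

Binomial terms of (0.7084 + 0.2916)^3: M 0.3555, M+2 0.4390, M+4 0.1807, M+6 0.0248 → M+2 is the base peak.
P(M+2) = C(3,1) × 0.7084^2 × 0.2916^1 = 3 × 0.50183056 × 0.2916 = 0.439001 (base)
P(M) = C(3,0) × 0.7084^3 × 0.2916^0 = 1 × 0.35549677 × 1.0000 = 0.355497
Relative intensity = 0.355497 / 0.439001 × 100 = 80.98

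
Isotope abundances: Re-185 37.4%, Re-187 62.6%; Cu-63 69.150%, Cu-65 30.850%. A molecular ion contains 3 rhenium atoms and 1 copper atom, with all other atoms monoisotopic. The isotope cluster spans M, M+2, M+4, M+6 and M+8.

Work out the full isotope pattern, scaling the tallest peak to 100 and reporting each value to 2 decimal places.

9.39 : 51.36 : 100.00 : 79.28 : 19.65

Rhenium pattern (n=3): 0.05231362 : 0.26268713 : 0.43968487 : 0.24531438
Copper pattern (n=1): 0.6915 : 0.3085
Convolve the two distributions (both contribute in 2-u steps):
  M: 0.05231362×0.6915 = 0.036175
  M+2: 0.05231362×0.3085 + 0.26268713×0.6915 = 0.197787
  M+4: 0.26268713×0.3085 + 0.43968487×0.6915 = 0.385081
  M+6: 0.43968487×0.3085 + 0.24531438×0.6915 = 0.305278
  M+8: 0.24531438×0.3085 = 0.075679
Scale to base peak (0.385081) = 100: 9.39 : 51.36 : 100.00 : 79.28 : 19.65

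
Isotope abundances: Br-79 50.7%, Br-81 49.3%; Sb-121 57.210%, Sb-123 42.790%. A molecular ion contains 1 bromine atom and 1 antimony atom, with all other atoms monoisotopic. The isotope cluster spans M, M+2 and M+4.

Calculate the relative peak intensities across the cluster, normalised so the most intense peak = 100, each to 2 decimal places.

58.13 : 100.00 : 42.28

Bromine pattern (n=1): 0.5070 : 0.4930
Antimony pattern (n=1): 0.5721 : 0.4279
Convolve the two distributions (both contribute in 2-u steps):
  M: 0.5070×0.5721 = 0.290055
  M+2: 0.5070×0.4279 + 0.4930×0.5721 = 0.498991
  M+4: 0.4930×0.4279 = 0.210955
Scale to base peak (0.498991) = 100: 58.13 : 100.00 : 42.28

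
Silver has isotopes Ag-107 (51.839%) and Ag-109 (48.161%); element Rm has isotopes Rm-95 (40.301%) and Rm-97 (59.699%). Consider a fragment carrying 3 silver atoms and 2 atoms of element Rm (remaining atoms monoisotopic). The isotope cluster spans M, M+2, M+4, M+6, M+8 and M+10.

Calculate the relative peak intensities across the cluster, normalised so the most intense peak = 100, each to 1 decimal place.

6.9 : 39.4 : 89.4 : 100.0 : 55.2 : 12.1

Silver pattern (n=3): 0.13930601 : 0.38826655 : 0.36071887 : 0.11170857
Element Rm pattern (n=2): 0.16241706 : 0.48118588 : 0.35639706
Convolve the two distributions (both contribute in 2-u steps):
  M: 0.13930601×0.16241706 = 0.022626
  M+2: 0.13930601×0.48118588 + 0.38826655×0.16241706 = 0.130093
  M+4: 0.13930601×0.35639706 + 0.38826655×0.48118588 + 0.36071887×0.16241706 = 0.295064
  M+6: 0.38826655×0.35639706 + 0.36071887×0.48118588 + 0.11170857×0.16241706 = 0.330093
  M+8: 0.36071887×0.35639706 + 0.11170857×0.48118588 = 0.182312
  M+10: 0.11170857×0.35639706 = 0.039813
Scale to base peak (0.330093) = 100: 6.9 : 39.4 : 89.4 : 100.0 : 55.2 : 12.1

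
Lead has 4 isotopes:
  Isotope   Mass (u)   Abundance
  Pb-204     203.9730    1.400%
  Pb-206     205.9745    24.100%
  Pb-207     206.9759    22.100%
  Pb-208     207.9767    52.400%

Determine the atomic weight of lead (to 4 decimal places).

Average mass = Σ (abundance × isotope mass) = 0.01400 × 203.9730 + 0.24100 × 205.9745 + 0.22100 × 206.9759 + 0.52400 × 207.9767
= 2.85562 + 49.63985 + 45.74167 + 108.97979 = 207.21693 u

207.2169 u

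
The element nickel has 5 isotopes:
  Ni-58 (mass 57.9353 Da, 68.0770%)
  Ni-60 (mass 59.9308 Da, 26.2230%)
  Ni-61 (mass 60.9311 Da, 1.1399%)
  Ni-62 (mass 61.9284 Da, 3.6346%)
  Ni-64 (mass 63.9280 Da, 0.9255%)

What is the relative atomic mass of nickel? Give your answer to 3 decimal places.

The abundance-weighted mean is 0.680770 × 57.9353 + 0.262230 × 59.9308 + 0.011399 × 60.9311 + 0.036346 × 61.9284 + 0.009255 × 63.9280
= 39.44061 + 15.71565 + 0.69455 + 2.25085 + 0.59165 = 58.69331 Da

58.693 Da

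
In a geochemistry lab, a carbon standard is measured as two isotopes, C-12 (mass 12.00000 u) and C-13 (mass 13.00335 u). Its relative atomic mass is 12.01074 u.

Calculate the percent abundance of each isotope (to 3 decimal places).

C-12: 98.930%, C-13: 1.070%

Let x be the fractional abundance of C-12; then C-13 has abundance 1 − x.
12.00000·x + 13.00335·(1 − x) = 12.01074
(12.00000 − 13.00335)·x = 12.01074 − 13.00335
x = -0.99261 / -1.00335 = 0.98930 → 98.930% C-12, 1.070% C-13.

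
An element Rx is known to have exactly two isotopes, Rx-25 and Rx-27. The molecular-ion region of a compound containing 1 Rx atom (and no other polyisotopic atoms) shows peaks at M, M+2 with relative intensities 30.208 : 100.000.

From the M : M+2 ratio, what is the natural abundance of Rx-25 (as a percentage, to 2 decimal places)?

23.20%

Write p for the Rx-25 fraction. I(M+2)/I(M) = [C(1,1)·p^0·(1−p)] / p^1 = 1·(1−p)/p = 100.000/30.208 = 3.3104
(1−p)/p = 3.3104/1 = 3.3104  ⇒  p = 1/(1 + 3.3104) = 0.2320
Rx-25: 23.20%, Rx-27: 76.80%.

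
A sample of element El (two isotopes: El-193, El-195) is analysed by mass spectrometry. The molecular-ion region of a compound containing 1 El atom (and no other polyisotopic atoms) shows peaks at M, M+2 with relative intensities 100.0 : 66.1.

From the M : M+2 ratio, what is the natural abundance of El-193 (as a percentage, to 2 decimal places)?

Let p = fractional abundance of El-193. I(M+2)/I(M) = [C(1,1)·p^0·(1−p)] / p^1 = 1·(1−p)/p = 66.1/100.0 = 0.6610
(1−p)/p = 0.6610/1 = 0.6610  ⇒  p = 1/(1 + 0.6610) = 0.6020
El-193: 60.20%, El-195: 39.80%.

60.20%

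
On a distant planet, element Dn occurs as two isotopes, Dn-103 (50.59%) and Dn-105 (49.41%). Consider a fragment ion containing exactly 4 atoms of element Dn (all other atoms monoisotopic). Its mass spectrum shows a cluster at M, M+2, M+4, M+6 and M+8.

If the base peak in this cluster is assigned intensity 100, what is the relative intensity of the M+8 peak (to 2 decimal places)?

(0.5059 + 0.4941)^4 gives M 0.0655, M+2 0.2559, M+4 0.3749, M+6 0.2441, M+8 0.0596; the largest is M+4.
P(M+4) = C(4,2) × 0.5059^2 × 0.4941^2 = 6 × 0.25593481 × 0.24413481 = 0.374896 (base)
P(M+8) = C(4,4) × 0.5059^0 × 0.4941^4 = 1 × 1.0000 × 0.05960181 = 0.059602
Relative intensity = 0.059602 / 0.374896 × 100 = 15.90

15.90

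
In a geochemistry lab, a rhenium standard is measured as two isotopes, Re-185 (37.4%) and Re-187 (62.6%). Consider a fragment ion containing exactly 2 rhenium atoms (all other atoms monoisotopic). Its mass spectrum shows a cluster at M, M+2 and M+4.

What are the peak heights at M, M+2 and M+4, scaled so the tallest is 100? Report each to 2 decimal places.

29.87 : 100.00 : 83.69

Expanding (0.374 + 0.626)^2:
P(M) = 0.374^2 = 0.139876
P(M+2) = 2 × 0.374^1 × 0.626^1 = 0.468248
P(M+4) = 0.626^2 = 0.391876
The M+2 peak is largest (0.468248); scaling to 100 gives 29.87 : 100.00 : 83.69.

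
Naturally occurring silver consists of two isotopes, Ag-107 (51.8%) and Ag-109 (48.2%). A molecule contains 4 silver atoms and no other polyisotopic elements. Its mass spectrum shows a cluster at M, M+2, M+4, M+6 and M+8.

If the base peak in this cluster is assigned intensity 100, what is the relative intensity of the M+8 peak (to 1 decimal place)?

Term probabilities: M 0.0720, M+2 0.2680, M+4 0.3740, M+6 0.2320, M+8 0.0540. Base peak = M+4.
P(M+4) = C(4,2) × 0.518^2 × 0.482^2 = 6 × 0.268324 × 0.232324 = 0.374029 (base)
P(M+8) = C(4,4) × 0.518^0 × 0.482^4 = 1 × 1.0000 × 0.05397444 = 0.053974
Relative intensity = 0.053974 / 0.374029 × 100 = 14.4

14.4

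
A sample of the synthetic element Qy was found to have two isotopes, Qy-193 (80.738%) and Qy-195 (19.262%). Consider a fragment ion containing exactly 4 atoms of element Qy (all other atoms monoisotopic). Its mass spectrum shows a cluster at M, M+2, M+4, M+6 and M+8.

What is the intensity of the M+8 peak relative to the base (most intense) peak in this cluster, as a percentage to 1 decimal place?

0.3%

Term probabilities: M 0.4249, M+2 0.4055, M+4 0.1451, M+6 0.0231, M+8 0.0014. Base peak = M.
P(M) = C(4,0) × 0.80738^4 × 0.19262^0 = 1 × 0.42492467 × 1.0000 = 0.424925 (base)
P(M+8) = C(4,4) × 0.80738^0 × 0.19262^4 = 1 × 1.0000 × 0.00137659 = 0.001377
Relative intensity = 0.001377 / 0.424925 × 100 = 0.3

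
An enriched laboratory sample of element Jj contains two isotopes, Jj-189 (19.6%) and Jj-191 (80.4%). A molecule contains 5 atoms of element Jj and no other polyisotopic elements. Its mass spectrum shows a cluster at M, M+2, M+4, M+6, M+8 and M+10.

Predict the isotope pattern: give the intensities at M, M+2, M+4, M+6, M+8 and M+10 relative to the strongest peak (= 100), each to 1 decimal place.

The 5 Jj atoms are independent, so intensities follow the terms of (0.196 + 0.804)^5.
P(M) = 0.196^5 = 0.000289
P(M+2) = 5 × 0.196^4 × 0.804^1 = 0.005933
P(M+4) = 10 × 0.196^3 × 0.804^2 = 0.048672
P(M+6) = 10 × 0.196^2 × 0.804^3 = 0.199655
P(M+8) = 5 × 0.196^1 × 0.804^4 = 0.409497
P(M+10) = 0.804^5 = 0.335954
The M+8 peak is largest (0.409497); scaling to 100 gives 0.1 : 1.4 : 11.9 : 48.8 : 100.0 : 82.0.

0.1 : 1.4 : 11.9 : 48.8 : 100.0 : 82.0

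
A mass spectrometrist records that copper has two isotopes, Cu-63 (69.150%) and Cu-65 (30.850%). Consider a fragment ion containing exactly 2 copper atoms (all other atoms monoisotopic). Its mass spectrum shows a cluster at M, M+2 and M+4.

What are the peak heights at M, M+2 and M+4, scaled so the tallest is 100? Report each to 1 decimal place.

100.0 : 89.2 : 19.9

The 2 Cu atoms are independent, so intensities follow the terms of (0.69150 + 0.30850)^2.
P(M) = 0.69150^2 = 0.478172
P(M+2) = 2 × 0.69150^1 × 0.30850^1 = 0.426656
P(M+4) = 0.30850^2 = 0.095172
The M peak is largest (0.478172); scaling to 100 gives 100.0 : 89.2 : 19.9.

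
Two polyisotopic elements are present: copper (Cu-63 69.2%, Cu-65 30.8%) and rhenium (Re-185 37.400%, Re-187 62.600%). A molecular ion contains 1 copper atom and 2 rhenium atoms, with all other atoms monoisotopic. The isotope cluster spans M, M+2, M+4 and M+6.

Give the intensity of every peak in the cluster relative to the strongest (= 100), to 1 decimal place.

23.3 : 88.4 : 100.0 : 29.1

Copper pattern (n=1): 0.6920 : 0.3080
Rhenium pattern (n=2): 0.139876 : 0.468248 : 0.391876
Convolve the two distributions (both contribute in 2-u steps):
  M: 0.6920×0.139876 = 0.096794
  M+2: 0.6920×0.468248 + 0.3080×0.139876 = 0.367109
  M+4: 0.6920×0.391876 + 0.3080×0.468248 = 0.415399
  M+6: 0.3080×0.391876 = 0.120698
Scale to base peak (0.415399) = 100: 23.3 : 88.4 : 100.0 : 29.1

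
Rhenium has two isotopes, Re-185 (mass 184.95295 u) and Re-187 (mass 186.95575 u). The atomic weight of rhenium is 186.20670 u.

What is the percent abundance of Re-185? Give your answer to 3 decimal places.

37.400%

With x = fraction of Re-185 (so Re-187 is 1 − x):
184.95295·x + 186.95575·(1 − x) = 186.20670
(184.95295 − 186.95575)·x = 186.20670 − 186.95575
x = -0.74905 / -2.00280 = 0.37400 → 37.400% Re-185, 62.600% Re-187.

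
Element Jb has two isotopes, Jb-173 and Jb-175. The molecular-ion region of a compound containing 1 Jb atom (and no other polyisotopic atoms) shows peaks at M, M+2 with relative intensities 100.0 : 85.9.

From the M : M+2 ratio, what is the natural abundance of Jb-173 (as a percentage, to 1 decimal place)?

53.8%

Let p = fractional abundance of Jb-173. I(M+2)/I(M) = [C(1,1)·p^0·(1−p)] / p^1 = 1·(1−p)/p = 85.9/100.0 = 0.8590
(1−p)/p = 0.8590/1 = 0.8590  ⇒  p = 1/(1 + 0.8590) = 0.5379
Jb-173: 53.8%, Jb-175: 46.2%.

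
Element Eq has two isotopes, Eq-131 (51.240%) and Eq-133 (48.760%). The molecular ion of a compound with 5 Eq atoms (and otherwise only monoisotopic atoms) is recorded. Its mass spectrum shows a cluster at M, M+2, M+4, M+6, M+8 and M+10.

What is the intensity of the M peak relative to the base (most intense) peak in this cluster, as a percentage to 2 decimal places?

Term probabilities: M 0.0353, M+2 0.1681, M+4 0.3199, M+6 0.3044, M+8 0.1448, M+10 0.0276. Base peak = M+4.
P(M+4) = C(5,2) × 0.51240^3 × 0.48760^2 = 10 × 0.13453255 × 0.23775376 = 0.319856 (base)
P(M) = C(5,0) × 0.51240^5 × 0.48760^0 = 1 × 0.03532203 × 1.0000 = 0.035322
Relative intensity = 0.035322 / 0.319856 × 100 = 11.04

11.04%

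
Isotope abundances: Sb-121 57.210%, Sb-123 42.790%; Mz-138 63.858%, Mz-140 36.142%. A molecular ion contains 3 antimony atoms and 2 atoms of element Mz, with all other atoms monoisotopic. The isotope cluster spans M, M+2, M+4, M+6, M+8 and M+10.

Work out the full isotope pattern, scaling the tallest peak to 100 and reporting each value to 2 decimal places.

22.03 : 74.38 : 100.00 : 66.91 : 22.28 : 2.95

Antimony pattern (n=3): 0.18724742 : 0.42015297 : 0.3142518 : 0.07834781
Element Mz pattern (n=2): 0.40778442 : 0.46159117 : 0.13062442
Convolve the two distributions (both contribute in 2-u steps):
  M: 0.18724742×0.40778442 = 0.076357
  M+2: 0.18724742×0.46159117 + 0.42015297×0.40778442 = 0.257764
  M+4: 0.18724742×0.13062442 + 0.42015297×0.46159117 + 0.3142518×0.40778442 = 0.346545
  M+6: 0.42015297×0.13062442 + 0.3142518×0.46159117 + 0.07834781×0.40778442 = 0.231887
  M+8: 0.3142518×0.13062442 + 0.07834781×0.46159117 = 0.077214
  M+10: 0.07834781×0.13062442 = 0.010234
Scale to base peak (0.346545) = 100: 22.03 : 74.38 : 100.00 : 66.91 : 22.28 : 2.95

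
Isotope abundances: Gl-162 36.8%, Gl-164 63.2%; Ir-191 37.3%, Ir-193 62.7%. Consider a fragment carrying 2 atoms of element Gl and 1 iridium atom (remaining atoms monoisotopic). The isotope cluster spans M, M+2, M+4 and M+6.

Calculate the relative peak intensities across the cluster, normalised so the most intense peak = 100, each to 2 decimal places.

11.46 : 58.65 : 100.00 : 56.84

Element Gl pattern (n=2): 0.135424 : 0.465152 : 0.399424
Iridium pattern (n=1): 0.3730 : 0.6270
Convolve the two distributions (both contribute in 2-u steps):
  M: 0.135424×0.3730 = 0.050513
  M+2: 0.135424×0.6270 + 0.465152×0.3730 = 0.258413
  M+4: 0.465152×0.6270 + 0.399424×0.3730 = 0.440635
  M+6: 0.399424×0.6270 = 0.250439
Scale to base peak (0.440635) = 100: 11.46 : 58.65 : 100.00 : 56.84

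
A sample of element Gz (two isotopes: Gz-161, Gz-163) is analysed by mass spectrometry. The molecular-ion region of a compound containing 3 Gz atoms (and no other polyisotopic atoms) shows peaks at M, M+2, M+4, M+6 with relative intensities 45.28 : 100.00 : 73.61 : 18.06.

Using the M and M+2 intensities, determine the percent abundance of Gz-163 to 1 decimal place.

If p is the fraction of Gz that is Gz-161, then I(M+2)/I(M) = [C(3,1)·p^2·(1−p)] / p^3 = 3·(1−p)/p = 100.00/45.28 = 2.2085
(1−p)/p = 2.2085/3 = 0.7362  ⇒  p = 1/(1 + 0.7362) = 0.5760
Gz-161: 57.6%, Gz-163: 42.4%.

42.4%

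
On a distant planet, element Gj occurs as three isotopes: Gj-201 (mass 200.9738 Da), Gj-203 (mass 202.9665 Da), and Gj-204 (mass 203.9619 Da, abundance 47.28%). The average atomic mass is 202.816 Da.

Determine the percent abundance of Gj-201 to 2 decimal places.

31.17%

Let x and y be the fractions of Gj-201 and Gj-203. Then x + y = 1 − 0.4728 = 0.5272 and 200.9738x + 202.9665y = 202.816 − 0.4728×203.9619 = 106.38281368.
Substituting: 200.9738x + 202.9665(0.5272 − x) = 106.38281368
(200.9738 − 202.9665)x = -0.62112512  ⇒  x = 0.31170, y = 0.21550
Gj-201: 31.17%, Gj-203: 21.55%.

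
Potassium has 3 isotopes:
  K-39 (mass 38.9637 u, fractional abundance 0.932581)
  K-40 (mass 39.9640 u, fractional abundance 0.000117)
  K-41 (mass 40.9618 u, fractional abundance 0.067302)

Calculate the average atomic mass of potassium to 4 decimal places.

Ar = Σ fᵢ·mᵢ = 0.932581 × 38.9637 + 0.000117 × 39.9640 + 0.067302 × 40.9618
= 36.33681 + 0.00468 + 2.75681 = 39.09830 u

39.0983 u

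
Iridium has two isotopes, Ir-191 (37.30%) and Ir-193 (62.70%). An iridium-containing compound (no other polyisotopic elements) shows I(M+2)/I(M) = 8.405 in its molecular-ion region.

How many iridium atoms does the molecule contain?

With n Ir atoms, P(M+2)/P(M) = C(n,1)·p^(n−1)q / p^n = n·q/p = n · 0.6270/0.3730.
n = 8.405 × 0.3730/0.6270 = 5.00 ≈ 5

5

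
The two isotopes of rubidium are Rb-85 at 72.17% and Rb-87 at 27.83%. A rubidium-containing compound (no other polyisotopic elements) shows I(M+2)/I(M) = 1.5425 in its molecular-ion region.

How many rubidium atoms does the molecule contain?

4

With n Rb atoms, P(M+2)/P(M) = C(n,1)·p^(n−1)q / p^n = n·q/p = n · 0.2783/0.7217.
n = 1.5425 × 0.7217/0.2783 = 4.00 ≈ 4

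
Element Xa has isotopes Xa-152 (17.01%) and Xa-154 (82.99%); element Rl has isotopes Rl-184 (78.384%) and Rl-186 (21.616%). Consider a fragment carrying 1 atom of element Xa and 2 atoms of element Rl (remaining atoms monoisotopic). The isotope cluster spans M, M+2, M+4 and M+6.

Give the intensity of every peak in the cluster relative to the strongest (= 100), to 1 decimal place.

Element Xa pattern (n=1): 0.1701 : 0.8299
Element Rl pattern (n=2): 0.61440515 : 0.33886971 : 0.04672515
Convolve the two distributions (both contribute in 2-u steps):
  M: 0.1701×0.61440515 = 0.104510
  M+2: 0.1701×0.33886971 + 0.8299×0.61440515 = 0.567537
  M+4: 0.1701×0.04672515 + 0.8299×0.33886971 = 0.289176
  M+6: 0.8299×0.04672515 = 0.038777
Scale to base peak (0.567537) = 100: 18.4 : 100.0 : 51.0 : 6.8

18.4 : 100.0 : 51.0 : 6.8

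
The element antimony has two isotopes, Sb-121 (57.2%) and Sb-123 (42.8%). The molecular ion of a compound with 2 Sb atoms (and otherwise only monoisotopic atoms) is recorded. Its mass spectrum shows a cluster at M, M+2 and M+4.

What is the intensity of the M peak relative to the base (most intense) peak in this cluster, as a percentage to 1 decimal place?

(0.572 + 0.428)^2 gives M 0.3272, M+2 0.4896, M+4 0.1832; the largest is M+2.
P(M+2) = C(2,1) × 0.572^1 × 0.428^1 = 2 × 0.5720 × 0.4280 = 0.489632 (base)
P(M) = C(2,0) × 0.572^2 × 0.428^0 = 1 × 0.327184 × 1.0000 = 0.327184
Relative intensity = 0.327184 / 0.489632 × 100 = 66.8

66.8%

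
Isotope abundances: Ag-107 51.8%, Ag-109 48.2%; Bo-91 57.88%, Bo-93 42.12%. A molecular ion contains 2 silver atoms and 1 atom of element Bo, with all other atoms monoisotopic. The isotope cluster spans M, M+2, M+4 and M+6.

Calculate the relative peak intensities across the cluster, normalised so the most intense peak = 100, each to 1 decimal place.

38.6 : 100.0 : 85.8 : 24.3

Silver pattern (n=2): 0.268324 : 0.499352 : 0.232324
Element Bo pattern (n=1): 0.5788 : 0.4212
Convolve the two distributions (both contribute in 2-u steps):
  M: 0.268324×0.5788 = 0.155306
  M+2: 0.268324×0.4212 + 0.499352×0.5788 = 0.402043
  M+4: 0.499352×0.4212 + 0.232324×0.5788 = 0.344796
  M+6: 0.232324×0.4212 = 0.097855
Scale to base peak (0.402043) = 100: 38.6 : 100.0 : 85.8 : 24.3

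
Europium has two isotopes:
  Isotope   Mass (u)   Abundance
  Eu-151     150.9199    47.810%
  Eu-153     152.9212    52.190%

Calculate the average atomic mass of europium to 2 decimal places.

Weight each isotope mass by its fractional abundance: 0.47810 × 150.9199 + 0.52190 × 152.9212
= 72.15480 + 79.80957 = 151.96437 u

151.96 u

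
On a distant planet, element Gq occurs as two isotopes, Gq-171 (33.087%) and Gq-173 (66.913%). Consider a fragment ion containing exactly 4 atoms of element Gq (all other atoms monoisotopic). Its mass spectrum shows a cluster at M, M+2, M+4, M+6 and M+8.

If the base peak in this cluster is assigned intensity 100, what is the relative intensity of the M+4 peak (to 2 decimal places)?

74.17

Binomial terms of (0.33087 + 0.66913)^4: M 0.0120, M+2 0.0969, M+4 0.2941, M+6 0.3965, M+8 0.2005 → M+6 is the base peak.
P(M+6) = C(4,3) × 0.33087^1 × 0.66913^3 = 4 × 0.33087 × 0.29959289 = 0.396505 (base)
P(M+4) = C(4,2) × 0.33087^2 × 0.66913^2 = 6 × 0.10947496 × 0.44773496 = 0.294095
Relative intensity = 0.294095 / 0.396505 × 100 = 74.17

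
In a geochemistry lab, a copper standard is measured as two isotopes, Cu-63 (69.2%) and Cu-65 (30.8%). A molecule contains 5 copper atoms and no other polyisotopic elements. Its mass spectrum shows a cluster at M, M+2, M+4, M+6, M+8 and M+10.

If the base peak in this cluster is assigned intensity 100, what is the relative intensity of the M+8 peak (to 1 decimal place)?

8.8

(0.692 + 0.308)^5 gives M 0.1587, M+2 0.3531, M+4 0.3144, M+6 0.1399, M+8 0.0311, M+10 0.0028; the largest is M+2.
P(M+2) = C(5,1) × 0.692^4 × 0.308^1 = 5 × 0.22931073 × 0.3080 = 0.353139 (base)
P(M+8) = C(5,4) × 0.692^1 × 0.308^4 = 5 × 0.6920 × 0.00899918 = 0.031137
Relative intensity = 0.031137 / 0.353139 × 100 = 8.8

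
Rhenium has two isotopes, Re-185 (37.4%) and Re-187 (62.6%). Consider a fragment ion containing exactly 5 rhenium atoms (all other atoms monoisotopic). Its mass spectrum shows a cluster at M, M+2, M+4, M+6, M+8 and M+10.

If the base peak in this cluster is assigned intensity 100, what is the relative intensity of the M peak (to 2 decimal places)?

2.13

Binomial terms of (0.374 + 0.626)^5: M 0.0073, M+2 0.0612, M+4 0.2050, M+6 0.3431, M+8 0.2872, M+10 0.0961 → M+6 is the base peak.
P(M+6) = C(5,3) × 0.374^2 × 0.626^3 = 10 × 0.139876 × 0.24531438 = 0.343136 (base)
P(M) = C(5,0) × 0.374^5 × 0.626^0 = 1 × 0.00731742 × 1.0000 = 0.007317
Relative intensity = 0.007317 / 0.343136 × 100 = 2.13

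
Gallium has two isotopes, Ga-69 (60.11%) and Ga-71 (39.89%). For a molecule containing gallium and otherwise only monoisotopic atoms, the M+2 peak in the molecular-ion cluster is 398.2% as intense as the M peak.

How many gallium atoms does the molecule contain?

For n independent Ga atoms, I(M+2)/I(M) = n · (abundance Ga-71) / (abundance Ga-69) = n · 0.3989/0.6011.
n = 3.982 × 0.6011/0.3989 = 6.00 ≈ 6

6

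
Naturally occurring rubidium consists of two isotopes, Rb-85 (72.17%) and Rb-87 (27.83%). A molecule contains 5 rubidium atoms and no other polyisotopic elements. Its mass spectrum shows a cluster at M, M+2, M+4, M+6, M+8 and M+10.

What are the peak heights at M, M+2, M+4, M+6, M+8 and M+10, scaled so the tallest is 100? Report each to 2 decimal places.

Each Rb atom is independently Rb-85 (p = 0.7217) or Rb-87 (q = 0.2783); the cluster is the binomial expansion (p + q)^5.
P(M) = 0.7217^5 = 0.195787
P(M+2) = 5 × 0.7217^4 × 0.2783^1 = 0.377494
P(M+4) = 10 × 0.7217^3 × 0.2783^2 = 0.291136
P(M+6) = 10 × 0.7217^2 × 0.2783^3 = 0.112267
P(M+8) = 5 × 0.7217^1 × 0.2783^4 = 0.021646
P(M+10) = 0.2783^5 = 0.001669
The M+2 peak is largest (0.377494); scaling to 100 gives 51.86 : 100.00 : 77.12 : 29.74 : 5.73 : 0.44.

51.86 : 100.00 : 77.12 : 29.74 : 5.73 : 0.44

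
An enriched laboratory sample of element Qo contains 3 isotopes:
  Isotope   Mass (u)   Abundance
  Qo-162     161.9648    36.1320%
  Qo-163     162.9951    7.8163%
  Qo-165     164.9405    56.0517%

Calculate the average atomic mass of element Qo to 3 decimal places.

Weight each isotope mass by its fractional abundance: 0.361320 × 161.9648 + 0.078163 × 162.9951 + 0.560517 × 164.9405
= 58.52112 + 12.74019 + 92.45195 = 163.71326 u

163.713 u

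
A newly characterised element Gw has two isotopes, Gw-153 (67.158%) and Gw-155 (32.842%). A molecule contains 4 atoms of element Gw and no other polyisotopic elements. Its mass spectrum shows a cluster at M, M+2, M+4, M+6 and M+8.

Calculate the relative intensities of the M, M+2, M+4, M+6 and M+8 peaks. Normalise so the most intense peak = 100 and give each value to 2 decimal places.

51.12 : 100.00 : 73.35 : 23.91 : 2.92

The 4 Gw atoms are independent, so intensities follow the terms of (0.67158 + 0.32842)^4.
P(M) = 0.67158^4 = 0.203419
P(M+2) = 4 × 0.67158^3 × 0.32842^1 = 0.397908
P(M+4) = 6 × 0.67158^2 × 0.32842^2 = 0.291881
P(M+6) = 4 × 0.67158^1 × 0.32842^3 = 0.095158
P(M+8) = 0.32842^4 = 0.011634
The M+2 peak is largest (0.397908); scaling to 100 gives 51.12 : 100.00 : 73.35 : 23.91 : 2.92.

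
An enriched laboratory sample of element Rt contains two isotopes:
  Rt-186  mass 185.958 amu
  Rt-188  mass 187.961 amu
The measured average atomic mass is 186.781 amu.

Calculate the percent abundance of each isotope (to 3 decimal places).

Rt-186: 58.912%, Rt-188: 41.088%

Let x be the fractional abundance of Rt-186; then Rt-188 has abundance 1 − x.
185.958·x + 187.961·(1 − x) = 186.781
(185.958 − 187.961)·x = 186.781 − 187.961
x = -1.180 / -2.003 = 0.58912 → 58.912% Rt-186, 41.088% Rt-188.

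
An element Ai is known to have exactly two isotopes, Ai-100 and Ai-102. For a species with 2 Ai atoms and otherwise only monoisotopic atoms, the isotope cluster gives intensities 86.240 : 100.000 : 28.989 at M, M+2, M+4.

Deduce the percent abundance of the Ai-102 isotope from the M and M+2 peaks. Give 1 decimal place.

36.7%

If p is the fraction of Ai that is Ai-100, then I(M+2)/I(M) = [C(2,1)·p^1·(1−p)] / p^2 = 2·(1−p)/p = 100.000/86.240 = 1.1596
(1−p)/p = 1.1596/2 = 0.5798  ⇒  p = 1/(1 + 0.5798) = 0.6330
Ai-100: 63.3%, Ai-102: 36.7%.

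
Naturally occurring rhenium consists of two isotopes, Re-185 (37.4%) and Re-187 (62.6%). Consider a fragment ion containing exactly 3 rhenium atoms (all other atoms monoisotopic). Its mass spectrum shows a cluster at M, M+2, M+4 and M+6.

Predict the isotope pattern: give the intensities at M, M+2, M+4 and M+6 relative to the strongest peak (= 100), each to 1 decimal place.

11.9 : 59.7 : 100.0 : 55.8

The 3 Re atoms are independent, so intensities follow the terms of (0.374 + 0.626)^3.
P(M) = 0.374^3 = 0.052314
P(M+2) = 3 × 0.374^2 × 0.626^1 = 0.262687
P(M+4) = 3 × 0.374^1 × 0.626^2 = 0.439685
P(M+6) = 0.626^3 = 0.245314
The M+4 peak is largest (0.439685); scaling to 100 gives 11.9 : 59.7 : 100.0 : 55.8.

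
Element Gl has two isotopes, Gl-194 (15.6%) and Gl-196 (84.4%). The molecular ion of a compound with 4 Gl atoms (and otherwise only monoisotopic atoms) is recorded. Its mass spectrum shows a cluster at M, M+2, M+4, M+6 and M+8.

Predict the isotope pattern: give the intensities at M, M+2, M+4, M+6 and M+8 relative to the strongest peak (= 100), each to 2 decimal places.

Each Gl atom is independently Gl-194 (p = 0.156) or Gl-196 (q = 0.844); the cluster is the binomial expansion (p + q)^4.
P(M) = 0.156^4 = 0.000592
P(M+2) = 4 × 0.156^3 × 0.844^1 = 0.012817
P(M+4) = 6 × 0.156^2 × 0.844^2 = 0.104012
P(M+6) = 4 × 0.156^1 × 0.844^3 = 0.375156
P(M+8) = 0.844^4 = 0.507423
The M+8 peak is largest (0.507423); scaling to 100 gives 0.12 : 2.53 : 20.50 : 73.93 : 100.00.

0.12 : 2.53 : 20.50 : 73.93 : 100.00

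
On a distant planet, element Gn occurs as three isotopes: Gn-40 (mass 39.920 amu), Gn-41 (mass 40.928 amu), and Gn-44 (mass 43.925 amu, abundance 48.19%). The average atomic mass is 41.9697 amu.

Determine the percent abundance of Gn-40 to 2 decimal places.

39.94%

Let x and y be the fractions of Gn-40 and Gn-41. Then x + y = 1 − 0.4819 = 0.5181 and 39.920x + 40.928y = 41.9697 − 0.4819×43.925 = 20.8022425.
Substituting: 39.920x + 40.928(0.5181 − x) = 20.8022425
(39.920 − 40.928)x = -0.4025543  ⇒  x = 0.39936, y = 0.11874
Gn-40: 39.94%, Gn-41: 11.87%.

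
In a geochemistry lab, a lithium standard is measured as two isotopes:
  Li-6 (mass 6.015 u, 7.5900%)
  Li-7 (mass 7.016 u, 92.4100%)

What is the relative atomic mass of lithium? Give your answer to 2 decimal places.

Ar = Σ fᵢ·mᵢ = 0.075900 × 6.015 + 0.924100 × 7.016
= 0.4565 + 6.4835 = 6.9400 u

6.94 u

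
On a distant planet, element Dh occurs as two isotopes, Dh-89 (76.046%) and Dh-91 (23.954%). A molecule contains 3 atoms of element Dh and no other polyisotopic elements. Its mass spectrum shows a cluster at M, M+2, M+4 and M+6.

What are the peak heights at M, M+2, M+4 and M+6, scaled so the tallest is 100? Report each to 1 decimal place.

The 3 Dh atoms are independent, so intensities follow the terms of (0.76046 + 0.23954)^3.
P(M) = 0.76046^3 = 0.439774
P(M+2) = 3 × 0.76046^2 × 0.23954^1 = 0.415578
P(M+4) = 3 × 0.76046^1 × 0.23954^2 = 0.130904
P(M+6) = 0.23954^3 = 0.013745
The M peak is largest (0.439774); scaling to 100 gives 100.0 : 94.5 : 29.8 : 3.1.

100.0 : 94.5 : 29.8 : 3.1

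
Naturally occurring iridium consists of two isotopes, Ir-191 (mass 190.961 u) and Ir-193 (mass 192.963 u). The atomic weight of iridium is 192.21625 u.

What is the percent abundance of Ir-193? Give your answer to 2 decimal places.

62.70%

With x = fraction of Ir-191 (so Ir-193 is 1 − x):
190.961·x + 192.963·(1 − x) = 192.21625
(190.961 − 192.963)·x = 192.21625 − 192.963
x = -0.74675 / -2.002 = 0.37300 → 37.30% Ir-191, 62.70% Ir-193.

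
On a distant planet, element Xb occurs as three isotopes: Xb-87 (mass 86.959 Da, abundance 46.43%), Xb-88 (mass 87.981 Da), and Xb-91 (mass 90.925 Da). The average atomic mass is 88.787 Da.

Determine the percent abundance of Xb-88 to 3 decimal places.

The remaining 53.57% is split between Xb-88 (fraction x) and Xb-91 (fraction 0.5357 − x).
Substituting: 87.981x + 90.925(0.5357 − x) = 48.4119363
(87.981 − 90.925)x = -0.2965862  ⇒  x = 0.10074, y = 0.43496
Xb-88: 10.074%, Xb-91: 43.496%.

10.074%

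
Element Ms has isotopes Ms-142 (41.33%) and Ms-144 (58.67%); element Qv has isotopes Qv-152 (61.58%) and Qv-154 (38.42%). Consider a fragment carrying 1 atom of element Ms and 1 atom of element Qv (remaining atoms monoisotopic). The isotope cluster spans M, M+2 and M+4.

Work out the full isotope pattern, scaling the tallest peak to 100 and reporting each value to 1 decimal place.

Element Ms pattern (n=1): 0.4133 : 0.5867
Element Qv pattern (n=1): 0.6158 : 0.3842
Convolve the two distributions (both contribute in 2-u steps):
  M: 0.4133×0.6158 = 0.254510
  M+2: 0.4133×0.3842 + 0.5867×0.6158 = 0.520080
  M+4: 0.5867×0.3842 = 0.225410
Scale to base peak (0.520080) = 100: 48.9 : 100.0 : 43.3

48.9 : 100.0 : 43.3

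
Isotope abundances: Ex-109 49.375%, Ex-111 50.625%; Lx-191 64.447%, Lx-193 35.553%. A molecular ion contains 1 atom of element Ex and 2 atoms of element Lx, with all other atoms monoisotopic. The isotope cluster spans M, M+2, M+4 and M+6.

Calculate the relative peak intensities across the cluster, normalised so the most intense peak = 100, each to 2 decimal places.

46.98 : 100.00 : 67.44 : 14.66

Element Ex pattern (n=1): 0.49375 : 0.50625
Element Lx pattern (n=2): 0.41534158 : 0.45825684 : 0.12640158
Convolve the two distributions (both contribute in 2-u steps):
  M: 0.49375×0.41534158 = 0.205075
  M+2: 0.49375×0.45825684 + 0.50625×0.41534158 = 0.436531
  M+4: 0.49375×0.12640158 + 0.50625×0.45825684 = 0.294403
  M+6: 0.50625×0.12640158 = 0.063991
Scale to base peak (0.436531) = 100: 46.98 : 100.00 : 67.44 : 14.66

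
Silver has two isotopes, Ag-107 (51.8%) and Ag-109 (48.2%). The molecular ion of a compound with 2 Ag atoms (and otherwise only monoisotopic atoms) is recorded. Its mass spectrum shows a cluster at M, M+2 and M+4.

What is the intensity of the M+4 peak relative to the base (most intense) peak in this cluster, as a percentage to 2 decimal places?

46.53%

Term probabilities: M 0.2683, M+2 0.4994, M+4 0.2323. Base peak = M+2.
P(M+2) = C(2,1) × 0.518^1 × 0.482^1 = 2 × 0.5180 × 0.4820 = 0.499352 (base)
P(M+4) = C(2,2) × 0.518^0 × 0.482^2 = 1 × 1.0000 × 0.232324 = 0.232324
Relative intensity = 0.232324 / 0.499352 × 100 = 46.53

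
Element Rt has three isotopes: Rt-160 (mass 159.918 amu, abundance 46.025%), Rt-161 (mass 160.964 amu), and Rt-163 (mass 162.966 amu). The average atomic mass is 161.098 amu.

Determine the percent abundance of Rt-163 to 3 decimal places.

The remaining 53.975% is split between Rt-161 (fraction x) and Rt-163 (fraction 0.53975 − x).
Substituting: 160.964x + 162.966(0.53975 − x) = 87.4957405
(160.964 − 162.966)x = -0.465158  ⇒  x = 0.23235, y = 0.30740
Rt-161: 23.235%, Rt-163: 30.740%.

30.740%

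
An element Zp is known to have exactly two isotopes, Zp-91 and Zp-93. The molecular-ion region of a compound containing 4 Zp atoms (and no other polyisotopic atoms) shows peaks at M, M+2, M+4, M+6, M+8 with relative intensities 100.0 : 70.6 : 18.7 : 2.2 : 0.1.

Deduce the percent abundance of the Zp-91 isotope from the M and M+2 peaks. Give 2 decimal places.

85.00%

Let p = fractional abundance of Zp-91. I(M+2)/I(M) = [C(4,1)·p^3·(1−p)] / p^4 = 4·(1−p)/p = 70.6/100.0 = 0.7060
(1−p)/p = 0.7060/4 = 0.1765  ⇒  p = 1/(1 + 0.1765) = 0.8500
Zp-91: 85.00%, Zp-93: 15.00%.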